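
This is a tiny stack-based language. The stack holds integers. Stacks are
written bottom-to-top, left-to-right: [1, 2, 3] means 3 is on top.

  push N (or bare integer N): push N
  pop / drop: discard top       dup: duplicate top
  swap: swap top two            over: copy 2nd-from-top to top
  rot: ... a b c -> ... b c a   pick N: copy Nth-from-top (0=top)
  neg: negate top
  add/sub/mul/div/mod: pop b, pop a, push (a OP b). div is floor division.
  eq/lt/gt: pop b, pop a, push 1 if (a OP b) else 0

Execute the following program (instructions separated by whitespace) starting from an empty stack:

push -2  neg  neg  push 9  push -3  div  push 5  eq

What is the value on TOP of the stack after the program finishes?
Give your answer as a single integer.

Answer: 0

Derivation:
After 'push -2': [-2]
After 'neg': [2]
After 'neg': [-2]
After 'push 9': [-2, 9]
After 'push -3': [-2, 9, -3]
After 'div': [-2, -3]
After 'push 5': [-2, -3, 5]
After 'eq': [-2, 0]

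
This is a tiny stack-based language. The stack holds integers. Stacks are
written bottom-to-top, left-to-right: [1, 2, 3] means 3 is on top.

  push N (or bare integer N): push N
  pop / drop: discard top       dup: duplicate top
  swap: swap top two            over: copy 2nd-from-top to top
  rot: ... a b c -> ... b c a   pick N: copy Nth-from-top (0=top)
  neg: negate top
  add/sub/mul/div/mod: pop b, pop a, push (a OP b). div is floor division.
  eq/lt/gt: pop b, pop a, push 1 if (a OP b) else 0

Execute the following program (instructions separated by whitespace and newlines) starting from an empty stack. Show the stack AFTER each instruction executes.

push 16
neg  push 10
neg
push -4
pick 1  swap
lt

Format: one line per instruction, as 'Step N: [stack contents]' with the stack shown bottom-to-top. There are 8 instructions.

Step 1: [16]
Step 2: [-16]
Step 3: [-16, 10]
Step 4: [-16, -10]
Step 5: [-16, -10, -4]
Step 6: [-16, -10, -4, -10]
Step 7: [-16, -10, -10, -4]
Step 8: [-16, -10, 1]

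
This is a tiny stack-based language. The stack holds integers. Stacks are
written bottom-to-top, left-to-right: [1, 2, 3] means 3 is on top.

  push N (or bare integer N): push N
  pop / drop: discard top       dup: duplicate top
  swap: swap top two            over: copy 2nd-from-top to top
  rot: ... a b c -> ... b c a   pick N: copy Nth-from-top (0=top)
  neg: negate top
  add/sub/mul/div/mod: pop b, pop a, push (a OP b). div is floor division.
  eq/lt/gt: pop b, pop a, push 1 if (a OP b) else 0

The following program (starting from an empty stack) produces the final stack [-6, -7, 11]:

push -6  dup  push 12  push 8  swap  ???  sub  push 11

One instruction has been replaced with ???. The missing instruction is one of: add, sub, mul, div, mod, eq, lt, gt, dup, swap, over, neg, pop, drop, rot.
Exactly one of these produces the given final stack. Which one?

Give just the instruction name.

Stack before ???: [-6, -6, 8, 12]
Stack after ???:  [-6, -6, 1]
The instruction that transforms [-6, -6, 8, 12] -> [-6, -6, 1] is: lt

Answer: lt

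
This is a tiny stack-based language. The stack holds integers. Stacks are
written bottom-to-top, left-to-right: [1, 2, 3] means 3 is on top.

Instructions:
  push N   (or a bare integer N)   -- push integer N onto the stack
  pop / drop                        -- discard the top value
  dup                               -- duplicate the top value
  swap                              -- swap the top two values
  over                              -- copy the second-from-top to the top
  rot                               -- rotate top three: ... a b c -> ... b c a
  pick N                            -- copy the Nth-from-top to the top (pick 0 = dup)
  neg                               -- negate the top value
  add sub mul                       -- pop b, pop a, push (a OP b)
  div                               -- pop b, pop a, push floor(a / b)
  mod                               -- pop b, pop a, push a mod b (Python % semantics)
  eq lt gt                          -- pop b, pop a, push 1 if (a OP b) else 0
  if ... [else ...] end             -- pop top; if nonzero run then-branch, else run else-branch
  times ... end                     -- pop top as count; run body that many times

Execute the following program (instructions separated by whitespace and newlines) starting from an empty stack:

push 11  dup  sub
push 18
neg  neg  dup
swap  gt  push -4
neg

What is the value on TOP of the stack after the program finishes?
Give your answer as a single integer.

Answer: 4

Derivation:
After 'push 11': [11]
After 'dup': [11, 11]
After 'sub': [0]
After 'push 18': [0, 18]
After 'neg': [0, -18]
After 'neg': [0, 18]
After 'dup': [0, 18, 18]
After 'swap': [0, 18, 18]
After 'gt': [0, 0]
After 'push -4': [0, 0, -4]
After 'neg': [0, 0, 4]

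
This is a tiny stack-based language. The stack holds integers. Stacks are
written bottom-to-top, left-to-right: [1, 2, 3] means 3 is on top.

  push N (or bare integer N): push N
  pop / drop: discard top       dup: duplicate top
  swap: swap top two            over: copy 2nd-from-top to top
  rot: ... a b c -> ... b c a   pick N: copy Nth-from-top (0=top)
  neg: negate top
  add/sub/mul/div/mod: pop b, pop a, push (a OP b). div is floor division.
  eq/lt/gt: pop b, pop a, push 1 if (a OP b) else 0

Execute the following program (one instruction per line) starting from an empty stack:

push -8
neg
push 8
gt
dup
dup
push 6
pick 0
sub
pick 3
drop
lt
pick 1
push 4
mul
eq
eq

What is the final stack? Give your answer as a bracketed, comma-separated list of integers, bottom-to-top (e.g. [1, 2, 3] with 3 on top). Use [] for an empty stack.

Answer: [0, 0]

Derivation:
After 'push -8': [-8]
After 'neg': [8]
After 'push 8': [8, 8]
After 'gt': [0]
After 'dup': [0, 0]
After 'dup': [0, 0, 0]
After 'push 6': [0, 0, 0, 6]
After 'pick 0': [0, 0, 0, 6, 6]
After 'sub': [0, 0, 0, 0]
After 'pick 3': [0, 0, 0, 0, 0]
After 'drop': [0, 0, 0, 0]
After 'lt': [0, 0, 0]
After 'pick 1': [0, 0, 0, 0]
After 'push 4': [0, 0, 0, 0, 4]
After 'mul': [0, 0, 0, 0]
After 'eq': [0, 0, 1]
After 'eq': [0, 0]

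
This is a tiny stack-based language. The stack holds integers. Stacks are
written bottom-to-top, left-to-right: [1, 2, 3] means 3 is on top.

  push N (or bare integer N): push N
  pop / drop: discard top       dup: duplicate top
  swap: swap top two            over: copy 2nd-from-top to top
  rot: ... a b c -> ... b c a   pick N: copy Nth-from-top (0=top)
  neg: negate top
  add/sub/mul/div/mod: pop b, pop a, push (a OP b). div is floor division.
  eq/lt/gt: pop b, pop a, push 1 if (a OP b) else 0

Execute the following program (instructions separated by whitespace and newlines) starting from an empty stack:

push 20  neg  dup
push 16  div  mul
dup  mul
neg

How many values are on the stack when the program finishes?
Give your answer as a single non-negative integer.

After 'push 20': stack = [20] (depth 1)
After 'neg': stack = [-20] (depth 1)
After 'dup': stack = [-20, -20] (depth 2)
After 'push 16': stack = [-20, -20, 16] (depth 3)
After 'div': stack = [-20, -2] (depth 2)
After 'mul': stack = [40] (depth 1)
After 'dup': stack = [40, 40] (depth 2)
After 'mul': stack = [1600] (depth 1)
After 'neg': stack = [-1600] (depth 1)

Answer: 1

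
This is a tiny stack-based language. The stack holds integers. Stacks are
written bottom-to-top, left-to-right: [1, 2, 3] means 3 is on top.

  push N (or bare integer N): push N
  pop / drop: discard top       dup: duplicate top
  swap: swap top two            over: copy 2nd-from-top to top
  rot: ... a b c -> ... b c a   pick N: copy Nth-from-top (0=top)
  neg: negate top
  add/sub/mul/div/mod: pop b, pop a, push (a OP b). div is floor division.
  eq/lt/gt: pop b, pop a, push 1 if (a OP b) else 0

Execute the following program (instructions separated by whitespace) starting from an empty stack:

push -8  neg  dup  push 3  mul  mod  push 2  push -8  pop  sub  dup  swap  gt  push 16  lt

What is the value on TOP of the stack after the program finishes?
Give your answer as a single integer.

After 'push -8': [-8]
After 'neg': [8]
After 'dup': [8, 8]
After 'push 3': [8, 8, 3]
After 'mul': [8, 24]
After 'mod': [8]
After 'push 2': [8, 2]
After 'push -8': [8, 2, -8]
After 'pop': [8, 2]
After 'sub': [6]
After 'dup': [6, 6]
After 'swap': [6, 6]
After 'gt': [0]
After 'push 16': [0, 16]
After 'lt': [1]

Answer: 1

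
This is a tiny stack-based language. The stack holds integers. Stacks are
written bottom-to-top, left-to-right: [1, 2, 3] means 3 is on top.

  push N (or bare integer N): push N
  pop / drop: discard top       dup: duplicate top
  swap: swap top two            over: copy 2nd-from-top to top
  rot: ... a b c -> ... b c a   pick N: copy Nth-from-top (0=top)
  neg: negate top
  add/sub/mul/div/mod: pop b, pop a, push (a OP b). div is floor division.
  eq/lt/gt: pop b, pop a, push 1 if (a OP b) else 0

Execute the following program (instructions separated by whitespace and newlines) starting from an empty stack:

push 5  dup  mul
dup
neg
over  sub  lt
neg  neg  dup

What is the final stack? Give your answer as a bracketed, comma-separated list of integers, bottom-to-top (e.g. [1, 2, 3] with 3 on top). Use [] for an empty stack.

Answer: [0, 0]

Derivation:
After 'push 5': [5]
After 'dup': [5, 5]
After 'mul': [25]
After 'dup': [25, 25]
After 'neg': [25, -25]
After 'over': [25, -25, 25]
After 'sub': [25, -50]
After 'lt': [0]
After 'neg': [0]
After 'neg': [0]
After 'dup': [0, 0]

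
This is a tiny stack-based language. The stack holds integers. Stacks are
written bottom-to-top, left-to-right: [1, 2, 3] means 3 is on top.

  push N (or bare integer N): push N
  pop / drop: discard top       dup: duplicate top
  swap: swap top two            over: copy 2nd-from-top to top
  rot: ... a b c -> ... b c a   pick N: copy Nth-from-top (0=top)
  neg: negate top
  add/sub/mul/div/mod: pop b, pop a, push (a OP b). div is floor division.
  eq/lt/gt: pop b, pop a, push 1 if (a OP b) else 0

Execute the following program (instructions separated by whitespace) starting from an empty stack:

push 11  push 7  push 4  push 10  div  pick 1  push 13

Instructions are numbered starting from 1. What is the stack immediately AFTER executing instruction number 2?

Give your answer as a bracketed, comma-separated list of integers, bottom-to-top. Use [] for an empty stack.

Answer: [11, 7]

Derivation:
Step 1 ('push 11'): [11]
Step 2 ('push 7'): [11, 7]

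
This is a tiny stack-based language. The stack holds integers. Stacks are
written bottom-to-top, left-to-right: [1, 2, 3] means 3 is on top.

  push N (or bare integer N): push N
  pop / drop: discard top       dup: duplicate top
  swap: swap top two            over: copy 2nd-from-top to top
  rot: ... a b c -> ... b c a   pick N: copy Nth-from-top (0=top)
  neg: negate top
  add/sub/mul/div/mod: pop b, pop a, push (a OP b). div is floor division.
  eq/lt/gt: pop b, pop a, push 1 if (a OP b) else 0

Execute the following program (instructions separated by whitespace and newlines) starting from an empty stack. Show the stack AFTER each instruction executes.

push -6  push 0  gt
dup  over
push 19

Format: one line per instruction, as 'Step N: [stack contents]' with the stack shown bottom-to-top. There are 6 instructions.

Step 1: [-6]
Step 2: [-6, 0]
Step 3: [0]
Step 4: [0, 0]
Step 5: [0, 0, 0]
Step 6: [0, 0, 0, 19]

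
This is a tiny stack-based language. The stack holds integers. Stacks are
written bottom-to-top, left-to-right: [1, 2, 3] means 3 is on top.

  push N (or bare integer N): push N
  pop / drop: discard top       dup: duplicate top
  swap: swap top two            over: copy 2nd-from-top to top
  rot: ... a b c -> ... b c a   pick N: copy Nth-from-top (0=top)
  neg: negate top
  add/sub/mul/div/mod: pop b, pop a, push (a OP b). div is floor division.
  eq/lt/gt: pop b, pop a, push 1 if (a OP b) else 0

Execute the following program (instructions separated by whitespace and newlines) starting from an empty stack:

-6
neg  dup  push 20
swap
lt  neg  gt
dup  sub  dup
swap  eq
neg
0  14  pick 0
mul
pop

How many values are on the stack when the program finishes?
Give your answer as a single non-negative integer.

Answer: 2

Derivation:
After 'push -6': stack = [-6] (depth 1)
After 'neg': stack = [6] (depth 1)
After 'dup': stack = [6, 6] (depth 2)
After 'push 20': stack = [6, 6, 20] (depth 3)
After 'swap': stack = [6, 20, 6] (depth 3)
After 'lt': stack = [6, 0] (depth 2)
After 'neg': stack = [6, 0] (depth 2)
After 'gt': stack = [1] (depth 1)
After 'dup': stack = [1, 1] (depth 2)
After 'sub': stack = [0] (depth 1)
After 'dup': stack = [0, 0] (depth 2)
After 'swap': stack = [0, 0] (depth 2)
After 'eq': stack = [1] (depth 1)
After 'neg': stack = [-1] (depth 1)
After 'push 0': stack = [-1, 0] (depth 2)
After 'push 14': stack = [-1, 0, 14] (depth 3)
After 'pick 0': stack = [-1, 0, 14, 14] (depth 4)
After 'mul': stack = [-1, 0, 196] (depth 3)
After 'pop': stack = [-1, 0] (depth 2)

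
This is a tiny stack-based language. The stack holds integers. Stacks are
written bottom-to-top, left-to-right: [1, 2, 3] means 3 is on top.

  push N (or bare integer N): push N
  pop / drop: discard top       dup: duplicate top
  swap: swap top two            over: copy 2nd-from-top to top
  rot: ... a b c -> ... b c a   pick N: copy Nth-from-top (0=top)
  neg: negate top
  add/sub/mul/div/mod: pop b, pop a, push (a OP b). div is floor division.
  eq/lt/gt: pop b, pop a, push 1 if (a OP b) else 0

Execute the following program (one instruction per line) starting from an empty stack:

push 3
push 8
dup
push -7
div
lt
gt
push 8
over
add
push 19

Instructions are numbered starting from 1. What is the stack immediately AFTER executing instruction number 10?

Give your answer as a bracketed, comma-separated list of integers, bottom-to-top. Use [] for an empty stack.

Answer: [1, 9]

Derivation:
Step 1 ('push 3'): [3]
Step 2 ('push 8'): [3, 8]
Step 3 ('dup'): [3, 8, 8]
Step 4 ('push -7'): [3, 8, 8, -7]
Step 5 ('div'): [3, 8, -2]
Step 6 ('lt'): [3, 0]
Step 7 ('gt'): [1]
Step 8 ('push 8'): [1, 8]
Step 9 ('over'): [1, 8, 1]
Step 10 ('add'): [1, 9]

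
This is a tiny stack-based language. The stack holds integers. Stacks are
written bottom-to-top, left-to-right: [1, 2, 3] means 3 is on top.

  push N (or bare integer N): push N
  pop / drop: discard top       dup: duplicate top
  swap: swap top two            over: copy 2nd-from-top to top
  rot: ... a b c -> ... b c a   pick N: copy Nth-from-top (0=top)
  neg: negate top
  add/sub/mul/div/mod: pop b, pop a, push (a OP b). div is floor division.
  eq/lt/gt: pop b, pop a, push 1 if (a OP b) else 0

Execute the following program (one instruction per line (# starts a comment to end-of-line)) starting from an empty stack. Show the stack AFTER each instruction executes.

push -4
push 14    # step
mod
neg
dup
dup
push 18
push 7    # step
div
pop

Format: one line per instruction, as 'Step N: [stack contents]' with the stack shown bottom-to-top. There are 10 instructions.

Step 1: [-4]
Step 2: [-4, 14]
Step 3: [10]
Step 4: [-10]
Step 5: [-10, -10]
Step 6: [-10, -10, -10]
Step 7: [-10, -10, -10, 18]
Step 8: [-10, -10, -10, 18, 7]
Step 9: [-10, -10, -10, 2]
Step 10: [-10, -10, -10]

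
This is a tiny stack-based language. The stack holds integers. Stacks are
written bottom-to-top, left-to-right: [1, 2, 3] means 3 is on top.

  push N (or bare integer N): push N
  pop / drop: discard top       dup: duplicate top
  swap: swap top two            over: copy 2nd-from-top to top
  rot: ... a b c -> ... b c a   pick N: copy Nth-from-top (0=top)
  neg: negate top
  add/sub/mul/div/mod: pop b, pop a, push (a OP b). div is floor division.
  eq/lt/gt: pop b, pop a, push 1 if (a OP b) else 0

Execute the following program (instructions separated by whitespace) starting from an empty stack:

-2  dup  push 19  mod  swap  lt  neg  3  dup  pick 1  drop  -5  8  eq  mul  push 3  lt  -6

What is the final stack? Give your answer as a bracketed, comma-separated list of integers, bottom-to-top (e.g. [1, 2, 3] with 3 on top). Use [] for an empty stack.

After 'push -2': [-2]
After 'dup': [-2, -2]
After 'push 19': [-2, -2, 19]
After 'mod': [-2, 17]
After 'swap': [17, -2]
After 'lt': [0]
After 'neg': [0]
After 'push 3': [0, 3]
After 'dup': [0, 3, 3]
After 'pick 1': [0, 3, 3, 3]
After 'drop': [0, 3, 3]
After 'push -5': [0, 3, 3, -5]
After 'push 8': [0, 3, 3, -5, 8]
After 'eq': [0, 3, 3, 0]
After 'mul': [0, 3, 0]
After 'push 3': [0, 3, 0, 3]
After 'lt': [0, 3, 1]
After 'push -6': [0, 3, 1, -6]

Answer: [0, 3, 1, -6]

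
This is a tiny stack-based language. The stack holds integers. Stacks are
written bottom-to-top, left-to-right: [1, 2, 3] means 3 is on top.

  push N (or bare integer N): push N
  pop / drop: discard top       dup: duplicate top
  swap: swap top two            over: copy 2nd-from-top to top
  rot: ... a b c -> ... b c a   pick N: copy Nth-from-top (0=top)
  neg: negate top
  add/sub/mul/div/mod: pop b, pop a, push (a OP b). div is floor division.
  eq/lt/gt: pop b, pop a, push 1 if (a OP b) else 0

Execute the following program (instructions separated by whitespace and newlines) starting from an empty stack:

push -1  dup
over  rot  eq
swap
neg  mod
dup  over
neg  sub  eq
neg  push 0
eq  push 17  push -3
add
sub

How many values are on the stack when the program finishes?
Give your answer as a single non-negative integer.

Answer: 1

Derivation:
After 'push -1': stack = [-1] (depth 1)
After 'dup': stack = [-1, -1] (depth 2)
After 'over': stack = [-1, -1, -1] (depth 3)
After 'rot': stack = [-1, -1, -1] (depth 3)
After 'eq': stack = [-1, 1] (depth 2)
After 'swap': stack = [1, -1] (depth 2)
After 'neg': stack = [1, 1] (depth 2)
After 'mod': stack = [0] (depth 1)
After 'dup': stack = [0, 0] (depth 2)
After 'over': stack = [0, 0, 0] (depth 3)
After 'neg': stack = [0, 0, 0] (depth 3)
After 'sub': stack = [0, 0] (depth 2)
After 'eq': stack = [1] (depth 1)
After 'neg': stack = [-1] (depth 1)
After 'push 0': stack = [-1, 0] (depth 2)
After 'eq': stack = [0] (depth 1)
After 'push 17': stack = [0, 17] (depth 2)
After 'push -3': stack = [0, 17, -3] (depth 3)
After 'add': stack = [0, 14] (depth 2)
After 'sub': stack = [-14] (depth 1)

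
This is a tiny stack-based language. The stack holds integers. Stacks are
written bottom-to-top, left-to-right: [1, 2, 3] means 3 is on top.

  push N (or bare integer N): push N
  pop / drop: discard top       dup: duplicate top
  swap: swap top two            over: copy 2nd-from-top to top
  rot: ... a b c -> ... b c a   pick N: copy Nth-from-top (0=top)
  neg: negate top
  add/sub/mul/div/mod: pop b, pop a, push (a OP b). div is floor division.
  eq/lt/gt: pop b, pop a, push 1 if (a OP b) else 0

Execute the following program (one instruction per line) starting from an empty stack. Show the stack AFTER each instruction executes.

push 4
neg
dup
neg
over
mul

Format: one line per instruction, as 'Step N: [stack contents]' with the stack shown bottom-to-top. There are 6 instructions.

Step 1: [4]
Step 2: [-4]
Step 3: [-4, -4]
Step 4: [-4, 4]
Step 5: [-4, 4, -4]
Step 6: [-4, -16]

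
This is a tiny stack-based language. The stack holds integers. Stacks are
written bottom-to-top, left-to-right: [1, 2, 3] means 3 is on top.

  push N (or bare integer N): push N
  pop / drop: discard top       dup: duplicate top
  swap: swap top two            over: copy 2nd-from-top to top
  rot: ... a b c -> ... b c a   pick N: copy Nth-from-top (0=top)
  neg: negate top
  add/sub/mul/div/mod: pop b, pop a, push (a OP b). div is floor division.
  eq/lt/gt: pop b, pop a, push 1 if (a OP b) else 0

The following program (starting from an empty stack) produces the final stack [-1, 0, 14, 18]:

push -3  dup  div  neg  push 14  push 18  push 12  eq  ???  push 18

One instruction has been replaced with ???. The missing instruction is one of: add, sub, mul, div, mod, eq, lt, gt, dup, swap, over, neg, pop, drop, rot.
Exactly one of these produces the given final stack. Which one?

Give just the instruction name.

Stack before ???: [-1, 14, 0]
Stack after ???:  [-1, 0, 14]
The instruction that transforms [-1, 14, 0] -> [-1, 0, 14] is: swap

Answer: swap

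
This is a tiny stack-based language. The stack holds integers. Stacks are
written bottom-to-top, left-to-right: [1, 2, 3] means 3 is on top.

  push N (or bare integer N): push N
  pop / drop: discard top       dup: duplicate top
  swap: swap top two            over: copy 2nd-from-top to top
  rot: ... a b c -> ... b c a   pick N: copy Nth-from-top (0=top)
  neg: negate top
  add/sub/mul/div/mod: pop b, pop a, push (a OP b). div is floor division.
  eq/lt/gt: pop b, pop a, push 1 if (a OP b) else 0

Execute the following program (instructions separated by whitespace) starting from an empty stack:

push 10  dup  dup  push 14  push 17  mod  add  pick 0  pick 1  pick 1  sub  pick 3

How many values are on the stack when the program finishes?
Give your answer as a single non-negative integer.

After 'push 10': stack = [10] (depth 1)
After 'dup': stack = [10, 10] (depth 2)
After 'dup': stack = [10, 10, 10] (depth 3)
After 'push 14': stack = [10, 10, 10, 14] (depth 4)
After 'push 17': stack = [10, 10, 10, 14, 17] (depth 5)
After 'mod': stack = [10, 10, 10, 14] (depth 4)
After 'add': stack = [10, 10, 24] (depth 3)
After 'pick 0': stack = [10, 10, 24, 24] (depth 4)
After 'pick 1': stack = [10, 10, 24, 24, 24] (depth 5)
After 'pick 1': stack = [10, 10, 24, 24, 24, 24] (depth 6)
After 'sub': stack = [10, 10, 24, 24, 0] (depth 5)
After 'pick 3': stack = [10, 10, 24, 24, 0, 10] (depth 6)

Answer: 6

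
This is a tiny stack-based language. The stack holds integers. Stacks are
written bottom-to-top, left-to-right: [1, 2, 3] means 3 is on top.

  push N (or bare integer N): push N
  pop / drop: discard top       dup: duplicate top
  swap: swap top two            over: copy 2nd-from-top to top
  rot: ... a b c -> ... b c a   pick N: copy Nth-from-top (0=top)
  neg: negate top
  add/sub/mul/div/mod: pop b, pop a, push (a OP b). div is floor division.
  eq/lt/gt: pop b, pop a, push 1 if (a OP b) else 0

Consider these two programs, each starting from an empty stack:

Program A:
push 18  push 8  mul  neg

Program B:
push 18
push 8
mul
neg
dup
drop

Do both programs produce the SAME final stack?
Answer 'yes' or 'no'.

Answer: yes

Derivation:
Program A trace:
  After 'push 18': [18]
  After 'push 8': [18, 8]
  After 'mul': [144]
  After 'neg': [-144]
Program A final stack: [-144]

Program B trace:
  After 'push 18': [18]
  After 'push 8': [18, 8]
  After 'mul': [144]
  After 'neg': [-144]
  After 'dup': [-144, -144]
  After 'drop': [-144]
Program B final stack: [-144]
Same: yes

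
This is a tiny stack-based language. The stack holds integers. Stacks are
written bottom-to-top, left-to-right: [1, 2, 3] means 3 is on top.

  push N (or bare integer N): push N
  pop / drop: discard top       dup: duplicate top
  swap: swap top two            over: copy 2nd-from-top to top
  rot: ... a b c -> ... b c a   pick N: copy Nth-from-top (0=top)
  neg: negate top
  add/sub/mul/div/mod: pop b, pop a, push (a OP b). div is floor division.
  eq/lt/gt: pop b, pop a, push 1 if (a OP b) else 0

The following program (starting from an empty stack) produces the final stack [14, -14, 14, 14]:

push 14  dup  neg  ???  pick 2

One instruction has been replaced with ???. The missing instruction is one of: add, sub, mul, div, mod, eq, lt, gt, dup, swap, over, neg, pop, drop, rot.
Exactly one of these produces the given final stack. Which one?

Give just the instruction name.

Stack before ???: [14, -14]
Stack after ???:  [14, -14, 14]
The instruction that transforms [14, -14] -> [14, -14, 14] is: over

Answer: over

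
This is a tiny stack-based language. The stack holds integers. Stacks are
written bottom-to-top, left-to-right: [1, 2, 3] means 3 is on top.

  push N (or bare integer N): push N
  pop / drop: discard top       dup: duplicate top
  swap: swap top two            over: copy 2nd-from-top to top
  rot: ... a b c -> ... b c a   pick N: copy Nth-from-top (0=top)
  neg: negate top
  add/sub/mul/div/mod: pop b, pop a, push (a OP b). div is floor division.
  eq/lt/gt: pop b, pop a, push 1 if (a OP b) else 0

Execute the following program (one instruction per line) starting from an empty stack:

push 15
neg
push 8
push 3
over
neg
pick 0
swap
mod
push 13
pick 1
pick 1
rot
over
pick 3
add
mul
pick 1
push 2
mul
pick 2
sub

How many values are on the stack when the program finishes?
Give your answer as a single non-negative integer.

After 'push 15': stack = [15] (depth 1)
After 'neg': stack = [-15] (depth 1)
After 'push 8': stack = [-15, 8] (depth 2)
After 'push 3': stack = [-15, 8, 3] (depth 3)
After 'over': stack = [-15, 8, 3, 8] (depth 4)
After 'neg': stack = [-15, 8, 3, -8] (depth 4)
After 'pick 0': stack = [-15, 8, 3, -8, -8] (depth 5)
After 'swap': stack = [-15, 8, 3, -8, -8] (depth 5)
After 'mod': stack = [-15, 8, 3, 0] (depth 4)
After 'push 13': stack = [-15, 8, 3, 0, 13] (depth 5)
  ...
After 'rot': stack = [-15, 8, 3, 0, 0, 13, 13] (depth 7)
After 'over': stack = [-15, 8, 3, 0, 0, 13, 13, 13] (depth 8)
After 'pick 3': stack = [-15, 8, 3, 0, 0, 13, 13, 13, 0] (depth 9)
After 'add': stack = [-15, 8, 3, 0, 0, 13, 13, 13] (depth 8)
After 'mul': stack = [-15, 8, 3, 0, 0, 13, 169] (depth 7)
After 'pick 1': stack = [-15, 8, 3, 0, 0, 13, 169, 13] (depth 8)
After 'push 2': stack = [-15, 8, 3, 0, 0, 13, 169, 13, 2] (depth 9)
After 'mul': stack = [-15, 8, 3, 0, 0, 13, 169, 26] (depth 8)
After 'pick 2': stack = [-15, 8, 3, 0, 0, 13, 169, 26, 13] (depth 9)
After 'sub': stack = [-15, 8, 3, 0, 0, 13, 169, 13] (depth 8)

Answer: 8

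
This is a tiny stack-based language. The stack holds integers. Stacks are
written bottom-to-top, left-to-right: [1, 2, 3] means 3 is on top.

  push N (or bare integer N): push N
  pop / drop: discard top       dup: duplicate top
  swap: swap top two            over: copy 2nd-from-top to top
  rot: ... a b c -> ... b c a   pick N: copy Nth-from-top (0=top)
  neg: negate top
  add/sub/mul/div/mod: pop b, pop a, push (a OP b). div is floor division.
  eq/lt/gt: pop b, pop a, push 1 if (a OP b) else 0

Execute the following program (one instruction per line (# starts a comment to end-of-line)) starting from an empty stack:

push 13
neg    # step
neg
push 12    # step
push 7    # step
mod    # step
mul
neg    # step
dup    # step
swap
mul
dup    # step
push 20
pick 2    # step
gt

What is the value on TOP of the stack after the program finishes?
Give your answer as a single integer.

Answer: 0

Derivation:
After 'push 13': [13]
After 'neg': [-13]
After 'neg': [13]
After 'push 12': [13, 12]
After 'push 7': [13, 12, 7]
After 'mod': [13, 5]
After 'mul': [65]
After 'neg': [-65]
After 'dup': [-65, -65]
After 'swap': [-65, -65]
After 'mul': [4225]
After 'dup': [4225, 4225]
After 'push 20': [4225, 4225, 20]
After 'pick 2': [4225, 4225, 20, 4225]
After 'gt': [4225, 4225, 0]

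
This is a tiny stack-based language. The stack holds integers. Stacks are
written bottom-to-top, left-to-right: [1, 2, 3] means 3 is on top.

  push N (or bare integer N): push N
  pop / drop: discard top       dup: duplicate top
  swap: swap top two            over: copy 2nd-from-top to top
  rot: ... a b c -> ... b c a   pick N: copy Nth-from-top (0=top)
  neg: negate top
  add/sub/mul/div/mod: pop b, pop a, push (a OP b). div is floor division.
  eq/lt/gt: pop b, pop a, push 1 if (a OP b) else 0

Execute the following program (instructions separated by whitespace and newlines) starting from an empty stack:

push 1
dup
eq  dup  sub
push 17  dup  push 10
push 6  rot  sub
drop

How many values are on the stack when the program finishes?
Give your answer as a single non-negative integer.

After 'push 1': stack = [1] (depth 1)
After 'dup': stack = [1, 1] (depth 2)
After 'eq': stack = [1] (depth 1)
After 'dup': stack = [1, 1] (depth 2)
After 'sub': stack = [0] (depth 1)
After 'push 17': stack = [0, 17] (depth 2)
After 'dup': stack = [0, 17, 17] (depth 3)
After 'push 10': stack = [0, 17, 17, 10] (depth 4)
After 'push 6': stack = [0, 17, 17, 10, 6] (depth 5)
After 'rot': stack = [0, 17, 10, 6, 17] (depth 5)
After 'sub': stack = [0, 17, 10, -11] (depth 4)
After 'drop': stack = [0, 17, 10] (depth 3)

Answer: 3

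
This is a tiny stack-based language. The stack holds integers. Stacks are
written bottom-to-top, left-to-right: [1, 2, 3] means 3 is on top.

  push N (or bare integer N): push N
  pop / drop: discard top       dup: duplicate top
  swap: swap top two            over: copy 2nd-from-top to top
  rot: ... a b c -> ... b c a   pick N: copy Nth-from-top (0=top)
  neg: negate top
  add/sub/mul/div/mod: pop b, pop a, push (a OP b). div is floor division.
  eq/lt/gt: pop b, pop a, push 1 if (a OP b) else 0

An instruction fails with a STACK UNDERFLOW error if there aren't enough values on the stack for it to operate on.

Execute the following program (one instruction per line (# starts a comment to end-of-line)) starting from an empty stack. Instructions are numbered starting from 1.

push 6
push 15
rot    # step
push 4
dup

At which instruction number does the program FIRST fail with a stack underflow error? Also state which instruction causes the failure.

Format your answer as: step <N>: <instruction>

Step 1 ('push 6'): stack = [6], depth = 1
Step 2 ('push 15'): stack = [6, 15], depth = 2
Step 3 ('rot'): needs 3 value(s) but depth is 2 — STACK UNDERFLOW

Answer: step 3: rot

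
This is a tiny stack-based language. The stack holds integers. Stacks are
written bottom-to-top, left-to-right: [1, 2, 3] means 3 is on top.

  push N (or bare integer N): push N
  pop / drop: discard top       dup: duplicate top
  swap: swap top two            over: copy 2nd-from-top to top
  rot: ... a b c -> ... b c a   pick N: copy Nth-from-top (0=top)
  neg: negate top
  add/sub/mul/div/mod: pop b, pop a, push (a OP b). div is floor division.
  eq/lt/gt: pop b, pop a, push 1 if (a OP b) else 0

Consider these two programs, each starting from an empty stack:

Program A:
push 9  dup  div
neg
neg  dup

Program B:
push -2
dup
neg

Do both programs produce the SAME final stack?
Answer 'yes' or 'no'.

Answer: no

Derivation:
Program A trace:
  After 'push 9': [9]
  After 'dup': [9, 9]
  After 'div': [1]
  After 'neg': [-1]
  After 'neg': [1]
  After 'dup': [1, 1]
Program A final stack: [1, 1]

Program B trace:
  After 'push -2': [-2]
  After 'dup': [-2, -2]
  After 'neg': [-2, 2]
Program B final stack: [-2, 2]
Same: no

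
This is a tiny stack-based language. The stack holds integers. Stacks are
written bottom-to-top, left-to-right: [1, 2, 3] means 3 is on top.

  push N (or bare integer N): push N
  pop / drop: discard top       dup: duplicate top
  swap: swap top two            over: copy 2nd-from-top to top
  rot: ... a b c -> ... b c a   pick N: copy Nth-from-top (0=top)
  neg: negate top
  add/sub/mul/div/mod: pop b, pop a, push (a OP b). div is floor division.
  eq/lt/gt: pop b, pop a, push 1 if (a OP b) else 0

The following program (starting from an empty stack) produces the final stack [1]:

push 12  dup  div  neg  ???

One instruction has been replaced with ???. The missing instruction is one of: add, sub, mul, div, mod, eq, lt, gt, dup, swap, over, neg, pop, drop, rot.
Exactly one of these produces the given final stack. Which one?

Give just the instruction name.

Stack before ???: [-1]
Stack after ???:  [1]
The instruction that transforms [-1] -> [1] is: neg

Answer: neg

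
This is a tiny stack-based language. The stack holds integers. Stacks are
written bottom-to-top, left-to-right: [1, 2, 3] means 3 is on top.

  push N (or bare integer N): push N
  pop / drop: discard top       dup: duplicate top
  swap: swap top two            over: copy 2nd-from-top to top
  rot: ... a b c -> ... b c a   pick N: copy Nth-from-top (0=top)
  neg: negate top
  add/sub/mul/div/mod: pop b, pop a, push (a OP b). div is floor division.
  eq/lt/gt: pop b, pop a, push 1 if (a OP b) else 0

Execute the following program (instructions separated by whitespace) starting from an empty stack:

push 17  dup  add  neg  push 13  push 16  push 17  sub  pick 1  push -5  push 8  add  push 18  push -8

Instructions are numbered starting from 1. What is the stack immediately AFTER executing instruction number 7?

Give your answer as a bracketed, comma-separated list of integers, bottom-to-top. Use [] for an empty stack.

Answer: [-34, 13, 16, 17]

Derivation:
Step 1 ('push 17'): [17]
Step 2 ('dup'): [17, 17]
Step 3 ('add'): [34]
Step 4 ('neg'): [-34]
Step 5 ('push 13'): [-34, 13]
Step 6 ('push 16'): [-34, 13, 16]
Step 7 ('push 17'): [-34, 13, 16, 17]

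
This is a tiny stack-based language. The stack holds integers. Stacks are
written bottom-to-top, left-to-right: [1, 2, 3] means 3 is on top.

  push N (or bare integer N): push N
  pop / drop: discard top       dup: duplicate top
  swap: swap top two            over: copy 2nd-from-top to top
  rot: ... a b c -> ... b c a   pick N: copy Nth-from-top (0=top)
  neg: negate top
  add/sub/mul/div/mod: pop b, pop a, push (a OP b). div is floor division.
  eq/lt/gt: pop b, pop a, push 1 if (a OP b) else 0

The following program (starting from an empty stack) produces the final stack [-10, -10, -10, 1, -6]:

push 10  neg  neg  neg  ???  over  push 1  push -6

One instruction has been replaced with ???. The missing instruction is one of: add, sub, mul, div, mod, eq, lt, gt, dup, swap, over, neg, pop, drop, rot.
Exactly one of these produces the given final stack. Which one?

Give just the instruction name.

Stack before ???: [-10]
Stack after ???:  [-10, -10]
The instruction that transforms [-10] -> [-10, -10] is: dup

Answer: dup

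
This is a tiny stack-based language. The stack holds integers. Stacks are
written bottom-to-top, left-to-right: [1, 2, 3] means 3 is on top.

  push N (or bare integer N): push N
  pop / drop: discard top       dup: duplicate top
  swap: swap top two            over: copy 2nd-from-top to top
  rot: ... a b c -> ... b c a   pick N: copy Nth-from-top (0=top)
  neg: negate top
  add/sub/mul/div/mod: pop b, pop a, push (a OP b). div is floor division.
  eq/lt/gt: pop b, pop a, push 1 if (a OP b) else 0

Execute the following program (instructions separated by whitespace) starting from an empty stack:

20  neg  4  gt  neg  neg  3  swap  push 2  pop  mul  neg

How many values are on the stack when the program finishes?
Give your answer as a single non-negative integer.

After 'push 20': stack = [20] (depth 1)
After 'neg': stack = [-20] (depth 1)
After 'push 4': stack = [-20, 4] (depth 2)
After 'gt': stack = [0] (depth 1)
After 'neg': stack = [0] (depth 1)
After 'neg': stack = [0] (depth 1)
After 'push 3': stack = [0, 3] (depth 2)
After 'swap': stack = [3, 0] (depth 2)
After 'push 2': stack = [3, 0, 2] (depth 3)
After 'pop': stack = [3, 0] (depth 2)
After 'mul': stack = [0] (depth 1)
After 'neg': stack = [0] (depth 1)

Answer: 1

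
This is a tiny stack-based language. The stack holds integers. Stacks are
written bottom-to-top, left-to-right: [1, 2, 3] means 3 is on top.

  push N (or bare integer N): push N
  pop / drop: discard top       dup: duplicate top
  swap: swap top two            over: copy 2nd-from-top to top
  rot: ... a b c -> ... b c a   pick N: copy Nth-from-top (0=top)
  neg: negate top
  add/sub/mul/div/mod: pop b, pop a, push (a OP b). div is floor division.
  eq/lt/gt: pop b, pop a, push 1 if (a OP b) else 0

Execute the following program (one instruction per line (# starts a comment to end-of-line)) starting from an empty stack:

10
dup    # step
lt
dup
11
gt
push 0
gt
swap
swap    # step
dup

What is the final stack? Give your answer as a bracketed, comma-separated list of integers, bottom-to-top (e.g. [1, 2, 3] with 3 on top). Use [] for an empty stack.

After 'push 10': [10]
After 'dup': [10, 10]
After 'lt': [0]
After 'dup': [0, 0]
After 'push 11': [0, 0, 11]
After 'gt': [0, 0]
After 'push 0': [0, 0, 0]
After 'gt': [0, 0]
After 'swap': [0, 0]
After 'swap': [0, 0]
After 'dup': [0, 0, 0]

Answer: [0, 0, 0]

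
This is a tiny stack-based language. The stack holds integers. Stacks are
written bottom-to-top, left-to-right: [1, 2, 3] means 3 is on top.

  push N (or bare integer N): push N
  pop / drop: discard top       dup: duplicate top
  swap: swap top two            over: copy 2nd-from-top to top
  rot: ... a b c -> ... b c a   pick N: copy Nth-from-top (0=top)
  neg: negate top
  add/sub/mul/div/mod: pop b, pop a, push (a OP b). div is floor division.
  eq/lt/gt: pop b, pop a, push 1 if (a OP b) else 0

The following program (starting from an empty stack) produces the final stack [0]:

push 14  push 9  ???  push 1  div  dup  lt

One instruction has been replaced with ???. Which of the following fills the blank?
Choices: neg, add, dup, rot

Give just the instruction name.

Stack before ???: [14, 9]
Stack after ???:  [23]
Checking each choice:
  neg: produces [14, 0]
  add: MATCH
  dup: produces [14, 9, 0]
  rot: stack underflow (need 3, have 2)


Answer: add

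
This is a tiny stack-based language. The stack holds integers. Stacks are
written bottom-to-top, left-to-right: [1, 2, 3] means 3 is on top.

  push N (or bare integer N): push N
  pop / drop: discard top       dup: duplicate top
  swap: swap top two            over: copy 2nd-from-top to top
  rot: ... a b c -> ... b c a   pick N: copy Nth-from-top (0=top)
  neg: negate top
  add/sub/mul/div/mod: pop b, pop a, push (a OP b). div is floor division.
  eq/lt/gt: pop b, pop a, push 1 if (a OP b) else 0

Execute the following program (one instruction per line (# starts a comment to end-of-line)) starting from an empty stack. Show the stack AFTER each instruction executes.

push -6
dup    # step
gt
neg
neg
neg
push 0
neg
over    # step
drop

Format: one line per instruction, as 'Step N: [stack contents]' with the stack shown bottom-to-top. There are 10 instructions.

Step 1: [-6]
Step 2: [-6, -6]
Step 3: [0]
Step 4: [0]
Step 5: [0]
Step 6: [0]
Step 7: [0, 0]
Step 8: [0, 0]
Step 9: [0, 0, 0]
Step 10: [0, 0]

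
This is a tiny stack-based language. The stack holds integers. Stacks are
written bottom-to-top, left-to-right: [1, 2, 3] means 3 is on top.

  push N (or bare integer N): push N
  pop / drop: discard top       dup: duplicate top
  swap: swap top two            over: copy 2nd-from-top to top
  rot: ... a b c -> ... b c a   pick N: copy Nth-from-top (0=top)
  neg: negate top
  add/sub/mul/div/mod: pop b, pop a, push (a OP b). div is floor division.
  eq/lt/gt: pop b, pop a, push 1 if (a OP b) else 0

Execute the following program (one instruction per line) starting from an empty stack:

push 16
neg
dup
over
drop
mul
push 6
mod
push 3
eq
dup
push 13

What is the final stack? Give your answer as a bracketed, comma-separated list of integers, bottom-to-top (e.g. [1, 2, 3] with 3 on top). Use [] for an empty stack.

After 'push 16': [16]
After 'neg': [-16]
After 'dup': [-16, -16]
After 'over': [-16, -16, -16]
After 'drop': [-16, -16]
After 'mul': [256]
After 'push 6': [256, 6]
After 'mod': [4]
After 'push 3': [4, 3]
After 'eq': [0]
After 'dup': [0, 0]
After 'push 13': [0, 0, 13]

Answer: [0, 0, 13]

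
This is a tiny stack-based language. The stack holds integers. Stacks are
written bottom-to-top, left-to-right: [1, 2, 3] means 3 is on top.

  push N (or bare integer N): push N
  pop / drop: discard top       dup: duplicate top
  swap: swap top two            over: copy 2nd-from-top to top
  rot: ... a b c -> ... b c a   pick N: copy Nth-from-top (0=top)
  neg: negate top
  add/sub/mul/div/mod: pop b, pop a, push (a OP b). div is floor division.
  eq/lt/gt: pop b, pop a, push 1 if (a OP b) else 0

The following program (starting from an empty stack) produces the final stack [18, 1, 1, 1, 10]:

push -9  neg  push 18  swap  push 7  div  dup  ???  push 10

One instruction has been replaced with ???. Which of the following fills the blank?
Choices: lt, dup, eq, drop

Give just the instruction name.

Answer: dup

Derivation:
Stack before ???: [18, 1, 1]
Stack after ???:  [18, 1, 1, 1]
Checking each choice:
  lt: produces [18, 0, 10]
  dup: MATCH
  eq: produces [18, 1, 10]
  drop: produces [18, 1, 10]


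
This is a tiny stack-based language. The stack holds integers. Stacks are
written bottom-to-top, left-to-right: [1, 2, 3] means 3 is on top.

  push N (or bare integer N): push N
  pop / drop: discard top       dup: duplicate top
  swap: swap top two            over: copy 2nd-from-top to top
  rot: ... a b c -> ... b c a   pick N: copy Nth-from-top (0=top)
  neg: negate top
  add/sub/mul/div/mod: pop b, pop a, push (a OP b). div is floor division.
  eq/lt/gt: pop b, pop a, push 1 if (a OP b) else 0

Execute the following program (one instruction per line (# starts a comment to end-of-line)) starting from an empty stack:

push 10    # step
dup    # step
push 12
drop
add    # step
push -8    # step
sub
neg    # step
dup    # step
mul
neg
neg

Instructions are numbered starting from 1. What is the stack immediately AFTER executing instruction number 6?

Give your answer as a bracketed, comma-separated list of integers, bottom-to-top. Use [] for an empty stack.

Step 1 ('push 10'): [10]
Step 2 ('dup'): [10, 10]
Step 3 ('push 12'): [10, 10, 12]
Step 4 ('drop'): [10, 10]
Step 5 ('add'): [20]
Step 6 ('push -8'): [20, -8]

Answer: [20, -8]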